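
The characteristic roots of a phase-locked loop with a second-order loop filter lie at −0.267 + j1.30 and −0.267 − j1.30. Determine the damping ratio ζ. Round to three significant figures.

With σ = 0.267, ω_d = 1.30: ω_n = √(σ²+ω_d²) = 1.33 rad/s, ζ = σ/ω_n = 0.201.

ζ ≈ 0.201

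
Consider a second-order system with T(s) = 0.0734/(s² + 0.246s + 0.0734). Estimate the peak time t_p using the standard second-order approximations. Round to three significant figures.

t_p ≈ 13.0 s

ω_n = √0.0734 = 0.271 rad/s; ζ = 0.246/(2·0.271) = 0.454.
The damped frequency ω_d = ω_n√(1−ζ²) = 0.241 rad/s. Then t_p = π/ω_d = 13.0 s.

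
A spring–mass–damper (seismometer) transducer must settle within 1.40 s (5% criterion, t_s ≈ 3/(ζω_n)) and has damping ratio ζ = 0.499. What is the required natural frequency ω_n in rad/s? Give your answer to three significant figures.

ω_n ≈ 4.29 rad/s

Rearranging t_s ≈ 3/(ζω_n) gives ω_n = 3/(ζ·t_s) = 3/(0.499 × 1.40) = 4.29 rad/s.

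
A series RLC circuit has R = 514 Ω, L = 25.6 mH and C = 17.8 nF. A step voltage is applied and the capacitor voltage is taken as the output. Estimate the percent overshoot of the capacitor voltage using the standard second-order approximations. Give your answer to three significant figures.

For a series RLC circuit (capacitor voltage as output), ω_n = 1/√(LC) = 1/√(25.6 mH · 17.8 nF) = 46800 rad/s.
ζ = (R/2)·√(C/L) = (514/2)·√(17.8 nF/25.6 mH) = 0.214.
Overshoot: exp(−π·0.214/√(1−0.214²)) = 0.502, i.e. 50.2%.

%OS ≈ 50.2%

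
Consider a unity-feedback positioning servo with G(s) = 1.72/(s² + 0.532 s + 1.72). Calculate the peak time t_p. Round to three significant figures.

t_p ≈ 2.45 s

Comparing the denominator to s² + 2ζω_n s + ω_n²: ω_n = √1.72 = 1.31 rad/s, and 2ζω_n = 0.532 so ζ = 0.532/(2·1.31) = 0.203.
ω_d = 1.31·√(1 − 0.203²) = 1.28 rad/s. Then t_p = π/ω_d = 2.45 s.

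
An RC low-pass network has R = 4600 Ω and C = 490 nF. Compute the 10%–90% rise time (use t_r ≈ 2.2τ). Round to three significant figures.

τ = RC = 4600 × 490 nF = 0.00225 s.
t_r ≈ 2.2τ = 0.00496 s.

t_r ≈ 0.00496 s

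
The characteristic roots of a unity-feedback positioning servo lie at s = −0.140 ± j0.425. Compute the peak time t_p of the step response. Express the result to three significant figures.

t_p ≈ 7.39 s

t_p = π/ω_d with ω_d = 0.425 (the imaginary part), so t_p = 7.39 s.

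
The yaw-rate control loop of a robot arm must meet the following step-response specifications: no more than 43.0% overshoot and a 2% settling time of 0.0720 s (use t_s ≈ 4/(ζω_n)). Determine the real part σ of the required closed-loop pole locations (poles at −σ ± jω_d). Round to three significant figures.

The settling-time spec alone fixes σ = ζω_n = 4/t_s = 4/0.0720 = 55.6.
(Overshoot then fixes ζ = 0.259 and hence ω_d = σ·√(1−ζ²)/ζ = 207 rad/s.)

σ ≈ 55.6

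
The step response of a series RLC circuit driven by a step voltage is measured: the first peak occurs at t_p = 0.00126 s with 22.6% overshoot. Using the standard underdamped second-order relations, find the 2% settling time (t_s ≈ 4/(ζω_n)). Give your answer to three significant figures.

t_s ≈ 0.00339 s

From the overshoot, ζ = −ln(OS)/√(π²+ln²(OS)) = 0.428.
t_p = π/ω_d ⇒ ω_d = 2490 rad/s; then ω_n = ω_d/√(1−ζ²) = 2760 rad/s.
t_s ≈ 4/(ζω_n) = 4/(0.428·2760) = 0.00339 s.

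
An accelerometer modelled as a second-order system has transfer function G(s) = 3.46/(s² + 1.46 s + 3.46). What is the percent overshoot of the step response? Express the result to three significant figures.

%OS ≈ 26.2%

ω_n = √3.46 = 1.86 rad/s; ζ = 1.46/(2·1.86) = 0.392.
%OS = 100 e^{−πζ/√(1−ζ²)} with ζ = 0.392 gives 26.2%.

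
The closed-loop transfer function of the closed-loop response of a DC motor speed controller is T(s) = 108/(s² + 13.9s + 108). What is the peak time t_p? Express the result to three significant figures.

Comparing the denominator to s² + 2ζω_n s + ω_n²: ω_n = √108 = 10.4 rad/s, and 2ζω_n = 13.9 so ζ = 13.9/(2·10.4) = 0.669.
ω_d = ω_n√(1−ζ²) = 7.73 rad/s. Then t_p = π/ω_d = 0.407 s.

t_p ≈ 0.407 s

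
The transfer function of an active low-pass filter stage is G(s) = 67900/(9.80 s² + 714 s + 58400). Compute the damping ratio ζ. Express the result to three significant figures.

ζ ≈ 0.472

Dividing through by 9.80: denominator becomes s² + 72.86 s + 5959.
So ω_n = √5959 = 77.2 rad/s and ζ = 72.86/(2·77.2) = 0.472.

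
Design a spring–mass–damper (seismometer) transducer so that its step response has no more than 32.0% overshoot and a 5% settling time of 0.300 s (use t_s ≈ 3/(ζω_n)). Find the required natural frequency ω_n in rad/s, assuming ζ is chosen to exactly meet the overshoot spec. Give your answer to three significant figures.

ω_n ≈ 29.3 rad/s

ζ = −ln(OS)/√(π² + (ln OS)²). With OS = 0.320, ln OS = −1.139 and ζ = 1.139/3.342 = 0.341.
From t_s ≈ 3/(ζω_n): ω_n = 3/(ζ·t_s) = 3/(0.341·0.300) = 29.3 rad/s.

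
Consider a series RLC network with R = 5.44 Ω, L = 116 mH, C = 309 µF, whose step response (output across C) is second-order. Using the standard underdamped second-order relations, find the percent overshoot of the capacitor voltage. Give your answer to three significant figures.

For a series RLC circuit (capacitor voltage as output), ω_n = 1/√(LC) = 1/√(116 mH · 309 µF) = 167 rad/s.
ζ = (R/2)·√(C/L) = (5.44/2)·√(309 µF/116 mH) = 0.140.
Overshoot: exp(−π·0.140/√(1−0.140²)) = 0.641, i.e. 64.1%.

%OS ≈ 64.1%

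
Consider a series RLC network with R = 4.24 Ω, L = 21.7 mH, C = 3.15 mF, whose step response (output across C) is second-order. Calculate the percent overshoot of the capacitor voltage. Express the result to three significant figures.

%OS ≈ 1.35%

For a series RLC circuit (capacitor voltage as output), ω_n = 1/√(LC) = 1/√(21.7 mH · 3.15 mF) = 121 rad/s.
ζ = (R/2)·√(C/L) = (4.24/2)·√(3.15 mF/21.7 mH) = 0.808.
%OS = 100 e^{−πζ/√(1−ζ²)} with ζ = 0.808 gives 1.35%.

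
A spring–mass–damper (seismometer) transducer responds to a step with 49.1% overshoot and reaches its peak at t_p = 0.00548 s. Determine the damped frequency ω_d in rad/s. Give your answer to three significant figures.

t_p = π/ω_d, so ω_d = π/0.00548 = 573 rad/s.

ω_d ≈ 573 rad/s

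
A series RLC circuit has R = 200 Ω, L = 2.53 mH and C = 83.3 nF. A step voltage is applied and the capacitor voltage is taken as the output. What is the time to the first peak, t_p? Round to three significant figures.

t_p ≈ 0.0000557 s

For a series RLC circuit (capacitor voltage as output), ω_n = 1/√(LC) = 1/√(2.53 mH · 83.3 nF) = 68900 rad/s.
ζ = (R/2)·√(C/L) = (200/2)·√(83.3 nF/2.53 mH) = 0.574.
The damped frequency ω_d = ω_n√(1−ζ²) = 56400 rad/s. t_p = π/ω_d = 0.0000557 s.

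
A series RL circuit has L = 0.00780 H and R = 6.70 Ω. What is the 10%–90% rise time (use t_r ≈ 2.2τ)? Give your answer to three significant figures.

τ = L/R = 0.00780/6.70 = 0.00116 s.
t_r ≈ 2.2τ = 0.00256 s.

t_r ≈ 0.00256 s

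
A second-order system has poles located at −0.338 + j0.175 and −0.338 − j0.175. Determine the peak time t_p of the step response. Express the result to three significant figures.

t_p ≈ 18.0 s

t_p = π/ω_d with ω_d = 0.175 (the imaginary part), so t_p = 18.0 s.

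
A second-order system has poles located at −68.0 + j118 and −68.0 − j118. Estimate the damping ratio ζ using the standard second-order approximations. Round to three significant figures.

|pole| = ω_n = √(68.0² + 118²) = 136 rad/s; ζ = cos θ = σ/ω_n = 0.499.

ζ ≈ 0.499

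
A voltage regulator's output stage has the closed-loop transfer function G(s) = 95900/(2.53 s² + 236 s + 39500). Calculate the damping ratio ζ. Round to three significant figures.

ζ ≈ 0.373

Dividing through by 2.53: denominator becomes s² + 93.28 s + 15610.
So ω_n = √15610 = 125 rad/s and ζ = 93.28/(2·125) = 0.373.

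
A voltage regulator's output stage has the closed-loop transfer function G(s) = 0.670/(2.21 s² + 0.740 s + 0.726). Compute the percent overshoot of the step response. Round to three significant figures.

Dividing through by 2.21: denominator becomes s² + 0.3348 s + 0.3285.
So ω_n = √0.3285 = 0.573 rad/s and ζ = 0.3348/(2·0.573) = 0.292.
%OS = 100 e^{−πζ/√(1−ζ²)} with ζ = 0.292 gives 38.3%.

%OS ≈ 38.3%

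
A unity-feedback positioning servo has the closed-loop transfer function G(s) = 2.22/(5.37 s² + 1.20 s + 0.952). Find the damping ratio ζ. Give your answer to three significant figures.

Dividing through by 5.37: denominator becomes s² + 0.2235 s + 0.1773.
So ω_n = √0.1773 = 0.421 rad/s and ζ = 0.2235/(2·0.421) = 0.265.

ζ ≈ 0.265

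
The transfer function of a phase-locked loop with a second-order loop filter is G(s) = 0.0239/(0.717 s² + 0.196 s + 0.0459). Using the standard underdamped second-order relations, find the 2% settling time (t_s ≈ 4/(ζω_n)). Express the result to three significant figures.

t_s ≈ 29.3 s

Dividing through by 0.717: denominator becomes s² + 0.2734 s + 0.06402.
So ω_n = √0.06402 = 0.253 rad/s and ζ = 0.2734/(2·0.253) = 0.540.
t_s ≈ 4/(ζω_n) = 29.3 s.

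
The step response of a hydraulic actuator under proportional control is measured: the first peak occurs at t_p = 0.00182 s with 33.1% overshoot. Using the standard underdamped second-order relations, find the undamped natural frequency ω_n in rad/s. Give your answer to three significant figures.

ζ from %OS: ζ = |ln 0.331|/√(π²+ln²0.331) = 0.332.
From t_p = π/ω_d, ω_d = π/0.00182 = 1730 rad/s, so ω_n = ω_d/√(1−ζ²) = 1830 rad/s.

ω_n ≈ 1830 rad/s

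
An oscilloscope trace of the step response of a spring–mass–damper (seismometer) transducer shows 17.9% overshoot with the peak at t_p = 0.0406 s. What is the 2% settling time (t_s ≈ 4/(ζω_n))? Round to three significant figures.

t_s ≈ 0.0944 s

From the overshoot, ζ = −ln(OS)/√(π²+ln²(OS)) = 0.480.
From t_p = π/ω_d, ω_d = π/0.0406 = 77.4 rad/s, so ω_n = ω_d/√(1−ζ²) = 88.2 rad/s.
t_s ≈ 4/(ζω_n) = 4/(0.480·88.2) = 0.0944 s.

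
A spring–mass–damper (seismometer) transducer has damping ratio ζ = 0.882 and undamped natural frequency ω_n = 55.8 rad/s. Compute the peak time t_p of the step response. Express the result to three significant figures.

The damped frequency is ω_d = ω_n√(1−ζ²) = 55.8·√(1−0.778) = 26.3 rad/s.
Peak time t_p = π/ω_d = π/26.3 = 0.119 s.

t_p ≈ 0.119 s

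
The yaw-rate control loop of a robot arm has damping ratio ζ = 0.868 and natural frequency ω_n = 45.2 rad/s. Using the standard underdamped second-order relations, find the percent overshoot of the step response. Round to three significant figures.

For an underdamped second-order system, %OS = 100·exp(−πζ/√(1−ζ²)).
πζ/√(1−ζ²) = π·0.868/√(1−0.753) = 5.492, so %OS = 100·e^(−5.492) = 0.412%.

%OS ≈ 0.412%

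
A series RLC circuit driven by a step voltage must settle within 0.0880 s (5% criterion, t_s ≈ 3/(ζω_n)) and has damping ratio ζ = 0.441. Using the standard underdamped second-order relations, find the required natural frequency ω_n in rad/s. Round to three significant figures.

Rearranging t_s ≈ 3/(ζω_n) gives ω_n = 3/(ζ·t_s) = 3/(0.441 × 0.0880) = 77.3 rad/s.

ω_n ≈ 77.3 rad/s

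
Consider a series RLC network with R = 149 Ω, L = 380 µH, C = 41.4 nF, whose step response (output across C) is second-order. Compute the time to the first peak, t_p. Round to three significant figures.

t_p ≈ 0.0000198 s

For a series RLC circuit (capacitor voltage as output), ω_n = 1/√(LC) = 1/√(380 µH · 41.4 nF) = 252000 rad/s.
ζ = (R/2)·√(C/L) = (149/2)·√(41.4 nF/380 µH) = 0.778.
ω_d = ω_n√(1−ζ²) = 159000 rad/s. t_p = π/ω_d = 0.0000198 s.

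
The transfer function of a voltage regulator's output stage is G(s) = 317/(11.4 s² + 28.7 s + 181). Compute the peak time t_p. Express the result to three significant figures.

t_p ≈ 0.831 s

Dividing through by 11.4: denominator becomes s² + 2.518 s + 15.88.
So ω_n = √15.88 = 3.98 rad/s and ζ = 2.518/(2·3.98) = 0.316.
ω_d = ω_n√(1−ζ²) = 3.78 rad/s. t_p = π/ω_d = 0.831 s.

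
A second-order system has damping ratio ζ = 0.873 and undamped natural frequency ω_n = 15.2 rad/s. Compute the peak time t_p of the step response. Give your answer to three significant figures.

t_p ≈ 0.424 s

The damped frequency is ω_d = ω_n√(1−ζ²) = 15.2·√(1−0.762) = 7.41 rad/s.
Peak time t_p = π/ω_d = π/7.41 = 0.424 s.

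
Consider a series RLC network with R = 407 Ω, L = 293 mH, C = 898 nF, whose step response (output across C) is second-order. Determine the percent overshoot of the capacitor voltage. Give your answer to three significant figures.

%OS ≈ 30.2%

For a series RLC circuit (capacitor voltage as output), ω_n = 1/√(LC) = 1/√(293 mH · 898 nF) = 1950 rad/s.
ζ = (R/2)·√(C/L) = (407/2)·√(898 nF/293 mH) = 0.356.
%OS = 100·exp(−πζ/√(1−ζ²)) = 30.2%.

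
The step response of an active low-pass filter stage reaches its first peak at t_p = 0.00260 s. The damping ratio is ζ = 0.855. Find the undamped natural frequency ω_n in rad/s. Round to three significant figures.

ω_n ≈ 2330 rad/s

Peak time t_p = π/ω_d, so ω_d = π/t_p = π/0.00260 = 1210 rad/s.
ω_n = ω_d/√(1−ζ²) = 1210/√0.269 = 2330 rad/s.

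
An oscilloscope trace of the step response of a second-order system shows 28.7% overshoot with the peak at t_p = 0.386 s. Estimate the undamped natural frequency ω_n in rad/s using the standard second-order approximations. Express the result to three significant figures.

ζ from %OS: ζ = |ln 0.287|/√(π²+ln²0.287) = 0.369.
From t_p = π/ω_d, ω_d = π/0.386 = 8.14 rad/s, so ω_n = ω_d/√(1−ζ²) = 8.76 rad/s.

ω_n ≈ 8.76 rad/s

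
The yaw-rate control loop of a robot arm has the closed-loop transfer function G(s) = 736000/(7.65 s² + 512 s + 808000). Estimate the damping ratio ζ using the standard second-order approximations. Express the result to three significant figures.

ζ ≈ 0.103

Dividing through by 7.65: denominator becomes s² + 66.93 s + 105600.
So ω_n = √105600 = 325 rad/s and ζ = 66.93/(2·325) = 0.103.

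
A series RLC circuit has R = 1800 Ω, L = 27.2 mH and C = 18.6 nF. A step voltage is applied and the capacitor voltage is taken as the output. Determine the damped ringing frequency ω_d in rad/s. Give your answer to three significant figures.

ω_d ≈ 29700 rad/s

For a series RLC circuit (capacitor voltage as output), ω_n = 1/√(LC) = 1/√(27.2 mH · 18.6 nF) = 44500 rad/s.
ζ = (R/2)·√(C/L) = (1800/2)·√(18.6 nF/27.2 mH) = 0.744.
The damped frequency ω_d = ω_n√(1−ζ²) = 29700 rad/s.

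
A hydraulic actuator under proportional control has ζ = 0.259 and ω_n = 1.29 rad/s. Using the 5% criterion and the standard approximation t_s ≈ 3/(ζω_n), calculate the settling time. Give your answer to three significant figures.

t_s ≈ 3/(ζω_n) = 3/(0.259 × 1.29) = 8.98 s.

t_s ≈ 8.98 s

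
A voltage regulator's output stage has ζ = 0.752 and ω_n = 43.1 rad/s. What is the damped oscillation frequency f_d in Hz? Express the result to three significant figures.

ω_d = ω_n√(1−ζ²) = 43.1·√0.434 = 28.4 rad/s.
f_d = ω_d/(2π) = 4.52 Hz.

f_d ≈ 4.52 Hz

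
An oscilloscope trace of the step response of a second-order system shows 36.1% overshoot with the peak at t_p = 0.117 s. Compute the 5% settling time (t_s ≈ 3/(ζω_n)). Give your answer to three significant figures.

The overshoot fixes ζ = −ln(OS)/√(π²+ln²(OS)) = 0.308.
t_p = π/ω_d ⇒ ω_d = 26.9 rad/s; then ω_n = ω_d/√(1−ζ²) = 28.2 rad/s.
t_s ≈ 3/(ζω_n) = 3/(0.308·28.2) = 0.344 s.

t_s ≈ 0.344 s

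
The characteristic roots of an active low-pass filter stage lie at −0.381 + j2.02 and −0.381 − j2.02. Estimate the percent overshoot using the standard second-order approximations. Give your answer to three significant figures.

%OS ≈ 55.3%

|pole| = ω_n = √(0.381² + 2.02²) = 2.06 rad/s; ζ = cos θ = σ/ω_n = 0.185.
%OS = 100 e^{−πζ/√(1−ζ²)} with ζ = 0.185 gives 55.3%.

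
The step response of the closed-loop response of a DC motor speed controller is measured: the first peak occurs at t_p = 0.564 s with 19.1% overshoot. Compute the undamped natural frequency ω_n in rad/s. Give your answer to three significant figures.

ω_n ≈ 6.30 rad/s

ζ from %OS: ζ = |ln 0.191|/√(π²+ln²0.191) = 0.466.
From t_p = π/ω_d, ω_d = π/0.564 = 5.57 rad/s, so ω_n = ω_d/√(1−ζ²) = 6.30 rad/s.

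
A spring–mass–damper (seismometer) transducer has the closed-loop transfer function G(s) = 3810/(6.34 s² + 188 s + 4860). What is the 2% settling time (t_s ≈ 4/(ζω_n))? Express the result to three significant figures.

t_s ≈ 0.270 s

Dividing through by 6.34: denominator becomes s² + 29.65 s + 766.6.
So ω_n = √766.6 = 27.7 rad/s and ζ = 29.65/(2·27.7) = 0.536.
t_s ≈ 4/(ζω_n) = 0.270 s.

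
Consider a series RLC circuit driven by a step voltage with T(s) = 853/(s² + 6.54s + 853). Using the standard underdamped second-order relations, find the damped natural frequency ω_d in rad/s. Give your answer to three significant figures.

ω_d ≈ 29.0 rad/s

Matching coefficients with s² + 2ζω_n s + ω_n² gives ω_n² = 853 ⇒ ω_n = 29.2 rad/s, and ζ = 6.54/(2ω_n) = 0.112.
ω_d = ω_n√(1−ζ²) = 29.0 rad/s.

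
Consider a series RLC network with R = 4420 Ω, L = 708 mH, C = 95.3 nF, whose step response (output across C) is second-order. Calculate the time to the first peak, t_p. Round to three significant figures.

t_p ≈ 0.00139 s

For a series RLC circuit (capacitor voltage as output), ω_n = 1/√(LC) = 1/√(708 mH · 95.3 nF) = 3850 rad/s.
ζ = (R/2)·√(C/L) = (4420/2)·√(95.3 nF/708 mH) = 0.811.
ω_d = ω_n√(1−ζ²) = 2250 rad/s. t_p = π/ω_d = 0.00139 s.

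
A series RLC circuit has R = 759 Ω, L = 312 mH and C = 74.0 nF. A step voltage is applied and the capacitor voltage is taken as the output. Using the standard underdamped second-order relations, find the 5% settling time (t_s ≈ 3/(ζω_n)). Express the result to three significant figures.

t_s ≈ 0.00247 s

For a series RLC circuit (capacitor voltage as output), ω_n = 1/√(LC) = 1/√(312 mH · 74.0 nF) = 6580 rad/s.
ζ = (R/2)·√(C/L) = (759/2)·√(74.0 nF/312 mH) = 0.185.
t_s ≈ 3/(ζω_n) = 0.00247 s.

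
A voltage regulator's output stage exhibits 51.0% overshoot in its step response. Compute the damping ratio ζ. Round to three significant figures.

ζ ≈ 0.210

Inverting the overshoot relation: ζ = |ln 0.510|/√(π² + ln²0.510) = 0.210.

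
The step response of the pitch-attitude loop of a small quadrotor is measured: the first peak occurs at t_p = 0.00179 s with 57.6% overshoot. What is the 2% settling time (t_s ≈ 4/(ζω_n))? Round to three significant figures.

t_s ≈ 0.0130 s

The overshoot fixes ζ = −ln(OS)/√(π²+ln²(OS)) = 0.173.
t_p = π/ω_d ⇒ ω_d = 1760 rad/s; then ω_n = ω_d/√(1−ζ²) = 1780 rad/s.
t_s ≈ 4/(ζω_n) = 4/(0.173·1780) = 0.0130 s.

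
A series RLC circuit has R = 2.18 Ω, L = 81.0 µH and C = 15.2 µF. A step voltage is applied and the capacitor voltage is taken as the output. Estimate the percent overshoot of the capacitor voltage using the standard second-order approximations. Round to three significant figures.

For a series RLC circuit (capacitor voltage as output), ω_n = 1/√(LC) = 1/√(81.0 µH · 15.2 µF) = 28500 rad/s.
ζ = (R/2)·√(C/L) = (2.18/2)·√(15.2 µF/81.0 µH) = 0.472.
Overshoot: exp(−π·0.472/√(1−0.472²)) = 0.186, i.e. 18.6%.

%OS ≈ 18.6%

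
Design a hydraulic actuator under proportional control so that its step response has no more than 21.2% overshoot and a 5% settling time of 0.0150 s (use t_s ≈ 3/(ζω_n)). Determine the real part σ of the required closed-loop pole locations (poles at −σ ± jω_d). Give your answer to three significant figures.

σ ≈ 200

The settling-time spec alone fixes σ = ζω_n = 3/t_s = 3/0.0150 = 200.
(Overshoot then fixes ζ = 0.443 and hence ω_d = σ·√(1−ζ²)/ζ = 405 rad/s.)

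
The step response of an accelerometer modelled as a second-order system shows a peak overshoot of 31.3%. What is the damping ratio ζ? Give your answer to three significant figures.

From %OS = 100·exp(−πζ/√(1−ζ²)), invert to get ζ = −ln(OS)/√(π² + ln²(OS)) with OS = 0.313.
−ln 0.313 = 1.162, so ζ = 1.162/√(π² + 1.349) = 0.347.

ζ ≈ 0.347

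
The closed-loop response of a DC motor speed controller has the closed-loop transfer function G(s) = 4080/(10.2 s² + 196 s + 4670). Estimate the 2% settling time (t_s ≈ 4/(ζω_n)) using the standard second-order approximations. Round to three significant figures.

Dividing through by 10.2: denominator becomes s² + 19.22 s + 457.8.
So ω_n = √457.8 = 21.4 rad/s and ζ = 19.22/(2·21.4) = 0.449.
t_s ≈ 4/(ζω_n) = 0.416 s.

t_s ≈ 0.416 s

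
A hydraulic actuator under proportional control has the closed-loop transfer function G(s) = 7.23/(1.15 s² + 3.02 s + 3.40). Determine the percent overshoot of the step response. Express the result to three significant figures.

%OS ≈ 2.43%

Dividing through by 1.15: denominator becomes s² + 2.626 s + 2.957.
So ω_n = √2.957 = 1.72 rad/s and ζ = 2.626/(2·1.72) = 0.764.
Overshoot: exp(−π·0.764/√(1−0.764²)) = 0.0243, i.e. 2.43%.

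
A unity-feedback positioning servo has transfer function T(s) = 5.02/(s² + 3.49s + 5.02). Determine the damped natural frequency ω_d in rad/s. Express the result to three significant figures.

ω_d ≈ 1.41 rad/s

ω_n = √5.02 = 2.24 rad/s; ζ = 3.49/(2·2.24) = 0.779.
The damped frequency ω_d = ω_n√(1−ζ²) = 1.41 rad/s.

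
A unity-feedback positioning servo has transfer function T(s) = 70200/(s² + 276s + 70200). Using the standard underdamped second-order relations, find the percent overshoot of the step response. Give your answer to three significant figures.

ω_n = √70200 = 265 rad/s; ζ = 276/(2·265) = 0.521.
%OS = 100 e^{−πζ/√(1−ζ²)} with ζ = 0.521 gives 14.7%.

%OS ≈ 14.7%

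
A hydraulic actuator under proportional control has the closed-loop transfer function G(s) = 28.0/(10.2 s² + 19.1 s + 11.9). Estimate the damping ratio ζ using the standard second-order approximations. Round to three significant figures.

Dividing through by 10.2: denominator becomes s² + 1.873 s + 1.167.
So ω_n = √1.167 = 1.08 rad/s and ζ = 1.873/(2·1.08) = 0.867.

ζ ≈ 0.867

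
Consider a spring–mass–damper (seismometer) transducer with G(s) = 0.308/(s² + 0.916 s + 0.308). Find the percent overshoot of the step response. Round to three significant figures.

%OS ≈ 1.01%

Comparing the denominator to s² + 2ζω_n s + ω_n²: ω_n = √0.308 = 0.555 rad/s, and 2ζω_n = 0.916 so ζ = 0.916/(2·0.555) = 0.825.
%OS = 100·exp(−πζ/√(1−ζ²)) = 1.01%.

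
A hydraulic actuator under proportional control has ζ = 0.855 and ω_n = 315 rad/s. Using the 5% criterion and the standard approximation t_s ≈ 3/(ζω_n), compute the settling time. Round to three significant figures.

t_s ≈ 0.0111 s

t_s ≈ 3/(ζω_n) = 3/(0.855 × 315) = 0.0111 s.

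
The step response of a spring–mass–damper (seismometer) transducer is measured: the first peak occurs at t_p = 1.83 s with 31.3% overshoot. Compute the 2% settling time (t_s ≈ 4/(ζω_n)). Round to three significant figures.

t_s ≈ 6.30 s

ζ from %OS: ζ = |ln 0.313|/√(π²+ln²0.313) = 0.347.
From t_p = π/ω_d, ω_d = π/1.83 = 1.72 rad/s, so ω_n = ω_d/√(1−ζ²) = 1.83 rad/s.
t_s ≈ 4/(ζω_n) = 4/(0.347·1.83) = 6.30 s.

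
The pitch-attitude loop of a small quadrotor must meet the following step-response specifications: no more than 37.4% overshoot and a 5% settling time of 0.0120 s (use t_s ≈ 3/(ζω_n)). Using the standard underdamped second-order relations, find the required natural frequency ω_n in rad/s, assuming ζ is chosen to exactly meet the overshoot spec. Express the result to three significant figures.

Inverting the overshoot relation: ζ = |ln 0.374|/√(π² + ln²0.374) = 0.299.
Then ω_n = 3/(ζ t_s) = 3/(0.299 × 0.0120) = 837 rad/s.

ω_n ≈ 837 rad/s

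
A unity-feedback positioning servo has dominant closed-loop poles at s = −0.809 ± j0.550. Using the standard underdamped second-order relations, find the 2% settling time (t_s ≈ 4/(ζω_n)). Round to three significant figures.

For poles at −σ ± jω_d, ζω_n = σ = 0.809, so t_s ≈ 4/σ = 4.94 s.

t_s ≈ 4.94 s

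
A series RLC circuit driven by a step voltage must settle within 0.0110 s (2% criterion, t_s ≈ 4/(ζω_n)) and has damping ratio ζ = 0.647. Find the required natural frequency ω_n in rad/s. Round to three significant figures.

Rearranging t_s ≈ 4/(ζω_n) gives ω_n = 4/(ζ·t_s) = 4/(0.647 × 0.0110) = 562 rad/s.

ω_n ≈ 562 rad/s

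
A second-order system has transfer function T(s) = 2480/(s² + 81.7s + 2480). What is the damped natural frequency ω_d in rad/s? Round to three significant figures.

ω_n = √2480 = 49.8 rad/s; ζ = 81.7/(2·49.8) = 0.820.
ω_d = ω_n√(1−ζ²) = 28.5 rad/s.

ω_d ≈ 28.5 rad/s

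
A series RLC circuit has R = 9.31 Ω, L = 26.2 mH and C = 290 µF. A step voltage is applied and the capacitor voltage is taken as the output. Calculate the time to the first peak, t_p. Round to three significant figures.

For a series RLC circuit (capacitor voltage as output), ω_n = 1/√(LC) = 1/√(26.2 mH · 290 µF) = 363 rad/s.
ζ = (R/2)·√(C/L) = (9.31/2)·√(290 µF/26.2 mH) = 0.490.
ω_d = 363·√(1 − 0.490²) = 316 rad/s. t_p = π/ω_d = 0.00993 s.

t_p ≈ 0.00993 s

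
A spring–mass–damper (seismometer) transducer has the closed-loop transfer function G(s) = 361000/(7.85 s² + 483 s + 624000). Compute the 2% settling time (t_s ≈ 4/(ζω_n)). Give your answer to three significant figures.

t_s ≈ 0.130 s

Dividing through by 7.85: denominator becomes s² + 61.53 s + 79490.
So ω_n = √79490 = 282 rad/s and ζ = 61.53/(2·282) = 0.109.
t_s ≈ 4/(ζω_n) = 0.130 s.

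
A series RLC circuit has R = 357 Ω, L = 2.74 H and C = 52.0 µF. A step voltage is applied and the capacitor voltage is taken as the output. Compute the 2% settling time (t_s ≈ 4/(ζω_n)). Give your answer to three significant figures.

t_s ≈ 0.0614 s

For a series RLC circuit (capacitor voltage as output), ω_n = 1/√(LC) = 1/√(2.74 H · 52.0 µF) = 83.8 rad/s.
ζ = (R/2)·√(C/L) = (357/2)·√(52.0 µF/2.74 H) = 0.778.
t_s ≈ 4/(ζω_n) = 0.0614 s.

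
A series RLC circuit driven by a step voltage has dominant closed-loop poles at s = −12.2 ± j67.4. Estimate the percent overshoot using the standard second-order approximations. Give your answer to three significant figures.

|pole| = ω_n = √(12.2² + 67.4²) = 68.5 rad/s; ζ = cos θ = σ/ω_n = 0.178.
Overshoot: exp(−π·0.178/√(1−0.178²)) = 0.566, i.e. 56.6%.

%OS ≈ 56.6%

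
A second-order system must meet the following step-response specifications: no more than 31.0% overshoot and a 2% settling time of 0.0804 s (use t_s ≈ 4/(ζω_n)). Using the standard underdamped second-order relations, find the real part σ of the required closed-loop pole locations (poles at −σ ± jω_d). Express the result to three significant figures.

The settling-time spec alone fixes σ = ζω_n = 4/t_s = 4/0.0804 = 49.8.
(Overshoot then fixes ζ = 0.349 and hence ω_d = σ·√(1−ζ²)/ζ = 133 rad/s.)

σ ≈ 49.8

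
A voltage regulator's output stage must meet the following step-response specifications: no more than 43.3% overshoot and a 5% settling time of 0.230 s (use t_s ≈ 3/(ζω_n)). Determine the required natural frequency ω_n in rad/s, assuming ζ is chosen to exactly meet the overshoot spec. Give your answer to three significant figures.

ζ = −ln(OS)/√(π² + (ln OS)²). With OS = 0.433, ln OS = −0.8370 and ζ = 0.8370/3.251 = 0.257.
Then ω_n = 3/(ζ t_s) = 3/(0.257 × 0.230) = 50.7 rad/s.

ω_n ≈ 50.7 rad/s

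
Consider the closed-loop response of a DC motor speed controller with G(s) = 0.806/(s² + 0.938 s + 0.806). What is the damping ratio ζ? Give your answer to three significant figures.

ζ ≈ 0.522

ω_n = √0.806 = 0.898 rad/s; ζ = 0.938/(2·0.898) = 0.522.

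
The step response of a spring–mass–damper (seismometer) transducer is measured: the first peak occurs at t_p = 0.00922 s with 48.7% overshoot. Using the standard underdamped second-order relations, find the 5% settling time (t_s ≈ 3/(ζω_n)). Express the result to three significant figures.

ζ from %OS: ζ = |ln 0.487|/√(π²+ln²0.487) = 0.223.
t_p = π/ω_d ⇒ ω_d = 341 rad/s; then ω_n = ω_d/√(1−ζ²) = 350 rad/s.
t_s ≈ 3/(ζω_n) = 3/(0.223·350) = 0.0384 s.

t_s ≈ 0.0384 s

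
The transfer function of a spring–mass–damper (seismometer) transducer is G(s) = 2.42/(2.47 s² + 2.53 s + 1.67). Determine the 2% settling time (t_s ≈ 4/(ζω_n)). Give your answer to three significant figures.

Dividing through by 2.47: denominator becomes s² + 1.024 s + 0.6761.
So ω_n = √0.6761 = 0.822 rad/s and ζ = 1.024/(2·0.822) = 0.623.
t_s ≈ 4/(ζω_n) = 7.81 s.

t_s ≈ 7.81 s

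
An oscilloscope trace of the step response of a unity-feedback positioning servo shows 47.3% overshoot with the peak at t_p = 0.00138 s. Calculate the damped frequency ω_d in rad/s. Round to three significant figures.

t_p = π/ω_d, so ω_d = π/0.00138 = 2280 rad/s.

ω_d ≈ 2280 rad/s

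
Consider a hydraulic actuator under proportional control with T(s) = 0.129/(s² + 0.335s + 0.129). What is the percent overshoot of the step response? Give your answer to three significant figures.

%OS ≈ 19.1%

Comparing the denominator to s² + 2ζω_n s + ω_n²: ω_n = √0.129 = 0.359 rad/s, and 2ζω_n = 0.335 so ζ = 0.335/(2·0.359) = 0.466.
%OS = 100 e^{−πζ/√(1−ζ²)} with ζ = 0.466 gives 19.1%.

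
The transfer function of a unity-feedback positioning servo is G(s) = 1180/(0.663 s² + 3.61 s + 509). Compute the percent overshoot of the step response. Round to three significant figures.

%OS ≈ 73.3%

Dividing through by 0.663: denominator becomes s² + 5.445 s + 767.7.
So ω_n = √767.7 = 27.7 rad/s and ζ = 5.445/(2·27.7) = 0.0983.
%OS = 100 e^{−πζ/√(1−ζ²)} with ζ = 0.0983 gives 73.3%.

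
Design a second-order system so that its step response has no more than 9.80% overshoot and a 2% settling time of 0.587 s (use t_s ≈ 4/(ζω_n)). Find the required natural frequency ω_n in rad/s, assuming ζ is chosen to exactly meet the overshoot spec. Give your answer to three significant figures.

ζ = −ln(OS)/√(π² + (ln OS)²). With OS = 0.0980, ln OS = −2.323 and ζ = 2.323/3.907 = 0.595.
Then ω_n = 4/(ζ t_s) = 4/(0.595 × 0.587) = 11.5 rad/s.

ω_n ≈ 11.5 rad/s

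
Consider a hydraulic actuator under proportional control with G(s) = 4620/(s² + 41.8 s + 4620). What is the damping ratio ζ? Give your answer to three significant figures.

ω_n = √4620 = 68.0 rad/s; ζ = 41.8/(2·68.0) = 0.307.

ζ ≈ 0.307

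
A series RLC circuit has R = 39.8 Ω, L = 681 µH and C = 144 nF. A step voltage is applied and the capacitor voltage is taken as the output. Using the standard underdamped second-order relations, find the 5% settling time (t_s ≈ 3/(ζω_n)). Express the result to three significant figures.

For a series RLC circuit (capacitor voltage as output), ω_n = 1/√(LC) = 1/√(681 µH · 144 nF) = 101000 rad/s.
ζ = (R/2)·√(C/L) = (39.8/2)·√(144 nF/681 µH) = 0.289.
t_s ≈ 3/(ζω_n) = 0.000103 s.

t_s ≈ 0.000103 s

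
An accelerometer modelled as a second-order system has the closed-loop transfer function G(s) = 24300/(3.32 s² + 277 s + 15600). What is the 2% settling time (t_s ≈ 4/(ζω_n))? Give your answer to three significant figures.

Dividing through by 3.32: denominator becomes s² + 83.43 s + 4699.
So ω_n = √4699 = 68.5 rad/s and ζ = 83.43/(2·68.5) = 0.609.
t_s ≈ 4/(ζω_n) = 0.0959 s.

t_s ≈ 0.0959 s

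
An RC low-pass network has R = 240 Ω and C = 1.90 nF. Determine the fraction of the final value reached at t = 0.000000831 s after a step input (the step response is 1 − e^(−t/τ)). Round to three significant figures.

τ = RC = 240 × 1.90 nF = 0.000000456 s.
y(t)/y_∞ = 1 − e^(−t/τ) = 1 − e^(−0.000000831/0.000000456) = 1 − e^(−1.82) = 0.838.

y/y_∞ ≈ 0.838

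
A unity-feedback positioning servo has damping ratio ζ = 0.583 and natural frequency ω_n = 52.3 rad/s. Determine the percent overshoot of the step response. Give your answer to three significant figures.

For an underdamped second-order system, %OS = 100·exp(−πζ/√(1−ζ²)).
πζ/√(1−ζ²) = π·0.583/√(1−0.340) = 2.254, so %OS = 100·e^(−2.254) = 10.5%.

%OS ≈ 10.5%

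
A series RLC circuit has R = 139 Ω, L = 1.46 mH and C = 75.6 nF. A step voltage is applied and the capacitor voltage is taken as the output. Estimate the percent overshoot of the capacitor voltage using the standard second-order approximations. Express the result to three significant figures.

%OS ≈ 16.3%

For a series RLC circuit (capacitor voltage as output), ω_n = 1/√(LC) = 1/√(1.46 mH · 75.6 nF) = 95200 rad/s.
ζ = (R/2)·√(C/L) = (139/2)·√(75.6 nF/1.46 mH) = 0.500.
Overshoot: exp(−π·0.500/√(1−0.500²)) = 0.163, i.e. 16.3%.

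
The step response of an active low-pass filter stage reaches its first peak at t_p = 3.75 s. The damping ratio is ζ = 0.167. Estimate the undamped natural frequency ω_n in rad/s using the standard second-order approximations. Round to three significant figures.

Peak time t_p = π/ω_d, so ω_d = π/t_p = π/3.75 = 0.838 rad/s.
ω_n = ω_d/√(1−ζ²) = 0.838/√0.972 = 0.850 rad/s.

ω_n ≈ 0.850 rad/s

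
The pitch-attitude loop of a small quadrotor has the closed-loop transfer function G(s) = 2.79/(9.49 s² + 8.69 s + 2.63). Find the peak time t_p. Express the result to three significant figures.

t_p ≈ 12.1 s

Dividing through by 9.49: denominator becomes s² + 0.9157 s + 0.2771.
So ω_n = √0.2771 = 0.526 rad/s and ζ = 0.9157/(2·0.526) = 0.870.
ω_d = ω_n√(1−ζ²) = 0.260 rad/s. t_p = π/ω_d = 12.1 s.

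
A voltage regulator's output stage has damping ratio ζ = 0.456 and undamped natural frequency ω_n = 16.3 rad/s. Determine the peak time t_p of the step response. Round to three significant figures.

t_p ≈ 0.217 s

The damped frequency is ω_d = ω_n√(1−ζ²) = 16.3·√(1−0.208) = 14.5 rad/s.
Peak time t_p = π/ω_d = π/14.5 = 0.217 s.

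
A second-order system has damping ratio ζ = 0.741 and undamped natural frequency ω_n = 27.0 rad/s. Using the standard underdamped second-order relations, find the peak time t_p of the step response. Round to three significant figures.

t_p ≈ 0.173 s

The damped frequency is ω_d = ω_n√(1−ζ²) = 27.0·√(1−0.549) = 18.1 rad/s.
Peak time t_p = π/ω_d = π/18.1 = 0.173 s.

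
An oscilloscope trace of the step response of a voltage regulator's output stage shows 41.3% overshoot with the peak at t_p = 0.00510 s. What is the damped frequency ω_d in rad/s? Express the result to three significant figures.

t_p = π/ω_d, so ω_d = π/0.00510 = 616 rad/s.

ω_d ≈ 616 rad/s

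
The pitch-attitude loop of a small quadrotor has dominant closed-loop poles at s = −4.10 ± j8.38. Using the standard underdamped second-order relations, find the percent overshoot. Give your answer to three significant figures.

%OS ≈ 21.5%

The poles are at −σ ± jω_d with σ = 4.10 and ω_d = 8.38, so ω_n = √(σ²+ω_d²) = 9.33 rad/s and ζ = σ/ω_n = 0.439.
Overshoot: exp(−π·0.439/√(1−0.439²)) = 0.215, i.e. 21.5%.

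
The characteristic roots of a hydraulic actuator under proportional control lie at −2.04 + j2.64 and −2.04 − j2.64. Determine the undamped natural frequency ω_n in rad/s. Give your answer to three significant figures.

|pole| = ω_n = √(2.04² + 2.64²) = 3.34 rad/s; ζ = cos θ = σ/ω_n = 0.611.

ω_n ≈ 3.34 rad/s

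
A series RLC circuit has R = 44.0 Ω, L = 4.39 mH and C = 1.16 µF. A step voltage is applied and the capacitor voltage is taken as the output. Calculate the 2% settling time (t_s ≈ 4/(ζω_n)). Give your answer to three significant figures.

For a series RLC circuit (capacitor voltage as output), ω_n = 1/√(LC) = 1/√(4.39 mH · 1.16 µF) = 14000 rad/s.
ζ = (R/2)·√(C/L) = (44.0/2)·√(1.16 µF/4.39 mH) = 0.358.
t_s ≈ 4/(ζω_n) = 0.000798 s.

t_s ≈ 0.000798 s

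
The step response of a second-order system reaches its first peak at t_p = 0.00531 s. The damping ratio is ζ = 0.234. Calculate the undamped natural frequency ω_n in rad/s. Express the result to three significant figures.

Peak time t_p = π/ω_d, so ω_d = π/t_p = π/0.00531 = 592 rad/s.
ω_n = ω_d/√(1−ζ²) = 592/√0.945 = 609 rad/s.

ω_n ≈ 609 rad/s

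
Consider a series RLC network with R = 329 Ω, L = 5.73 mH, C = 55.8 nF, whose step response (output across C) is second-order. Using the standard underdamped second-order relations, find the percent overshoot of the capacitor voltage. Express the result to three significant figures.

For a series RLC circuit (capacitor voltage as output), ω_n = 1/√(LC) = 1/√(5.73 mH · 55.8 nF) = 55900 rad/s.
ζ = (R/2)·√(C/L) = (329/2)·√(55.8 nF/5.73 mH) = 0.513.
%OS = 100 e^{−πζ/√(1−ζ²)} with ζ = 0.513 gives 15.3%.

%OS ≈ 15.3%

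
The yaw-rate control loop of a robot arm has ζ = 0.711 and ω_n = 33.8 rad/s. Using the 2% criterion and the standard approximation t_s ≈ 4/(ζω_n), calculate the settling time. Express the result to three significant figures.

t_s ≈ 0.166 s

t_s ≈ 4/(ζω_n) = 4/(0.711 × 33.8) = 0.166 s.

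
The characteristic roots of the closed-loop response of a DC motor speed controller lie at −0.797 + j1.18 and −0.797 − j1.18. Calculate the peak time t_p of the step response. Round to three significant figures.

t_p ≈ 2.66 s

t_p = π/ω_d with ω_d = 1.18 (the imaginary part), so t_p = 2.66 s.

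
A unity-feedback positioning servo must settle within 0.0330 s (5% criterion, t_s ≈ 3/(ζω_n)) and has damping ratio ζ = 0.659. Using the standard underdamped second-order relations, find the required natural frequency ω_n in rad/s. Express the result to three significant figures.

ω_n ≈ 138 rad/s

Rearranging t_s ≈ 3/(ζω_n) gives ω_n = 3/(ζ·t_s) = 3/(0.659 × 0.0330) = 138 rad/s.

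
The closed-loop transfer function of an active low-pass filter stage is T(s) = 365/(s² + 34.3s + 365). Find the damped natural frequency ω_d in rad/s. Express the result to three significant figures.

Matching coefficients with s² + 2ζω_n s + ω_n² gives ω_n² = 365 ⇒ ω_n = 19.1 rad/s, and ζ = 34.3/(2ω_n) = 0.898.
The damped frequency ω_d = ω_n√(1−ζ²) = 8.42 rad/s.

ω_d ≈ 8.42 rad/s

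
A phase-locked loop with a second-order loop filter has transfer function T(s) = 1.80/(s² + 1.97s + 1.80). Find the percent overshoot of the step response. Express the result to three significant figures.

ω_n = √1.80 = 1.34 rad/s; ζ = 1.97/(2·1.34) = 0.734.
%OS = 100·exp(−πζ/√(1−ζ²)) = 3.35%.

%OS ≈ 3.35%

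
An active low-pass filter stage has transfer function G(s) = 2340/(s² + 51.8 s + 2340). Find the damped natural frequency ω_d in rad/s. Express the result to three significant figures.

ω_n = √2340 = 48.4 rad/s; ζ = 51.8/(2·48.4) = 0.535.
The damped frequency ω_d = ω_n√(1−ζ²) = 40.9 rad/s.

ω_d ≈ 40.9 rad/s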